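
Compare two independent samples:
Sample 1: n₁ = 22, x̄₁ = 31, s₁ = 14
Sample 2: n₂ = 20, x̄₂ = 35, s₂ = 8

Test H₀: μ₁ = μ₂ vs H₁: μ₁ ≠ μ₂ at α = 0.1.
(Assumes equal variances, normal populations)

Pooled variance: s²_p = [21×14² + 19×8²]/(40) = 133.3000
s_p = 11.5456
SE = s_p×√(1/n₁ + 1/n₂) = 11.5456×√(1/22 + 1/20) = 3.5671
t = (x̄₁ - x̄₂)/SE = (31 - 35)/3.5671 = -1.1214
df = 40, t-critical = ±1.684
Decision: fail to reject H₀

Answer: t = -1.1214, fail to reject H₀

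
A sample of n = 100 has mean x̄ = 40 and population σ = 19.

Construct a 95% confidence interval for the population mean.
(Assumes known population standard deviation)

Confidence level: 95%, α = 0.05
z_0.025 = 1.960
SE = σ/√n = 19/√100 = 1.9000
Margin of error = 1.960 × 1.9000 = 3.7240
CI: x̄ ± margin = 40 ± 3.7240
CI: (36.2760, 43.7240)

Answer: (36.2760, 43.7240)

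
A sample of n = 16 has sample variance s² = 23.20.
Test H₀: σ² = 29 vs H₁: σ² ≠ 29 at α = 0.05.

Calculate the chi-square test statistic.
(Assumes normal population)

df = n - 1 = 15
χ² = (n-1)s²/σ₀² = 15×23.20/29 = 12.0000
Critical values: χ²_{0.975,15} = 6.262, χ²_{0.025,15} = 27.488
Rejection region: χ² < 6.262 or χ² > 27.488
Decision: fail to reject H₀

Answer: χ² = 12.0000, fail to reject H₀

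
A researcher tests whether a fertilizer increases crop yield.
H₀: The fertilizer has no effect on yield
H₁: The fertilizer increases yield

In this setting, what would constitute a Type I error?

Type I error (α): Rejecting H₀ when H₀ is true
Type II error (β): Failing to reject H₀ when H₁ is true

Answer: Concluding the fertilizer works when it doesn't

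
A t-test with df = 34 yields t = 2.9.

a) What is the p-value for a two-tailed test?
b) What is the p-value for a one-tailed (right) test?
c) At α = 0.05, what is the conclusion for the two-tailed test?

Answer: a) 0.0065, b) 0.0032, c) reject H₀

Derivation:
Using t-distribution with df = 34:
a) Two-tailed: p = 2×P(T > 2.9) = 0.0065
b) One-tailed: p = P(T > 2.9) = 0.0032
c) 0.0065 < 0.05, reject H₀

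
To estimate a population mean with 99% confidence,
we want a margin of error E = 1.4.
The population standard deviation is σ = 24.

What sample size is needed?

Answer: n = 1951

Derivation:
z_0.005 = 2.576
n = (z×σ/E)² = (2.576×24/1.4)²
n = 1950.1056
Round up: n = 1951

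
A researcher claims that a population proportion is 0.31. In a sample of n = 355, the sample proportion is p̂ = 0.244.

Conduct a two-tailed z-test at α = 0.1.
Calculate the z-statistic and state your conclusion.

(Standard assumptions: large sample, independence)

Answer: z = -2.6887, reject H₀

Derivation:
H₀: p = 0.31, H₁: p ≠ 0.31
Standard error: SE = √(p₀(1-p₀)/n) = √(0.31×0.69/355) = 0.024547
z-statistic: z = (p̂ - p₀)/SE = (0.244 - 0.31)/0.024547 = -2.6887
Critical value: z_0.05 = ±1.645
p-value = 0.0072
Decision: reject H₀ at α = 0.1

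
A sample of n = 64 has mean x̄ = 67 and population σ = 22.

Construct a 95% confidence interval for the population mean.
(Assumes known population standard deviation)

Confidence level: 95%, α = 0.05
z_0.025 = 1.960
SE = σ/√n = 22/√64 = 2.7500
Margin of error = 1.960 × 2.7500 = 5.3900
CI: x̄ ± margin = 67 ± 5.3900
CI: (61.6100, 72.3900)

Answer: (61.6100, 72.3900)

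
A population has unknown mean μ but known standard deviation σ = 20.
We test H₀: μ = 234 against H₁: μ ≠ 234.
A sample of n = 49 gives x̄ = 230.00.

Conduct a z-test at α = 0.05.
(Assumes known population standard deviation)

Answer: z = -1.4000, fail to reject H₀

Derivation:
Standard error: SE = σ/√n = 20/√49 = 2.8571
z-statistic: z = (x̄ - μ₀)/SE = (230.00 - 234)/2.8571 = -1.4000
Critical value: ±1.960
p-value = 0.1615
Decision: fail to reject H₀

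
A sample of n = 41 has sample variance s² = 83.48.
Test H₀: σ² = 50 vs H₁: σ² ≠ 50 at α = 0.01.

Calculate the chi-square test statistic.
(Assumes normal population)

df = n - 1 = 40
χ² = (n-1)s²/σ₀² = 40×83.48/50 = 66.7840
Critical values: χ²_{0.995,40} = 20.707, χ²_{0.005,40} = 66.766
Rejection region: χ² < 20.707 or χ² > 66.766
Decision: reject H₀

Answer: χ² = 66.7840, reject H₀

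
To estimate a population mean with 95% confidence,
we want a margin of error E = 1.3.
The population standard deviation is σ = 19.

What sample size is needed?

z_0.025 = 1.960
n = (z×σ/E)² = (1.960×19/1.3)²
n = 820.6021
Round up: n = 821

Answer: n = 821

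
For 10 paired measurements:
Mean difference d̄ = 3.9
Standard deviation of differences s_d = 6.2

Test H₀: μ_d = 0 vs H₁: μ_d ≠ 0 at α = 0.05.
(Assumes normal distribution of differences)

df = n - 1 = 9
SE = s_d/√n = 6.2/√10 = 1.9606
t = d̄/SE = 3.9/1.9606 = 1.9892
Critical value: t_{0.025,9} = ±2.262
p-value ≈ 0.0779
Decision: fail to reject H₀

Answer: t = 1.9892, fail to reject H₀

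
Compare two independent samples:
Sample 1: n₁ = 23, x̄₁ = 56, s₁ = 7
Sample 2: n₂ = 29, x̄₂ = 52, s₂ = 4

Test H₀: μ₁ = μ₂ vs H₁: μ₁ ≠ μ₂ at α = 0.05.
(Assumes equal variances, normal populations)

Pooled variance: s²_p = [22×7² + 28×4²]/(50) = 30.5200
s_p = 5.5245
SE = s_p×√(1/n₁ + 1/n₂) = 5.5245×√(1/23 + 1/29) = 1.5425
t = (x̄₁ - x̄₂)/SE = (56 - 52)/1.5425 = 2.5932
df = 50, t-critical = ±2.009
Decision: reject H₀

Answer: t = 2.5932, reject H₀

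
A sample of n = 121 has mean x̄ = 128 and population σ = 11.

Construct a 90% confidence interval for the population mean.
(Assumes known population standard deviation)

Answer: (126.3550, 129.6450)

Derivation:
Confidence level: 90%, α = 0.1
z_0.05 = 1.645
SE = σ/√n = 11/√121 = 1.0000
Margin of error = 1.645 × 1.0000 = 1.6450
CI: x̄ ± margin = 128 ± 1.6450
CI: (126.3550, 129.6450)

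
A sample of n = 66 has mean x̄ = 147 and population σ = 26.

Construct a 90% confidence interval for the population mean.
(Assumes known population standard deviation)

Confidence level: 90%, α = 0.1
z_0.05 = 1.645
SE = σ/√n = 26/√66 = 3.2004
Margin of error = 1.645 × 3.2004 = 5.2647
CI: x̄ ± margin = 147 ± 5.2647
CI: (141.7353, 152.2647)

Answer: (141.7353, 152.2647)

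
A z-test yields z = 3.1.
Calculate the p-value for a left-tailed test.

For z = 3.1:
p = P(Z < 3.1) = Φ(3.1) = 0.9990

Answer: p-value ≈ 0.9990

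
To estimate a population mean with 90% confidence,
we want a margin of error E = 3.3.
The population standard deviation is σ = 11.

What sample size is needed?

Answer: n = 31

Derivation:
z_0.05 = 1.645
n = (z×σ/E)² = (1.645×11/3.3)²
n = 30.0669
Round up: n = 31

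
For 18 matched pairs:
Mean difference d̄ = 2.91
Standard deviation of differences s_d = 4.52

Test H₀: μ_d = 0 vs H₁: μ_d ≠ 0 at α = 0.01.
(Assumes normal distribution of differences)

df = n - 1 = 17
SE = s_d/√n = 4.52/√18 = 1.0654
t = d̄/SE = 2.91/1.0654 = 2.7314
Critical value: t_{0.005,17} = ±2.898
p-value ≈ 0.0142
Decision: fail to reject H₀

Answer: t = 2.7314, fail to reject H₀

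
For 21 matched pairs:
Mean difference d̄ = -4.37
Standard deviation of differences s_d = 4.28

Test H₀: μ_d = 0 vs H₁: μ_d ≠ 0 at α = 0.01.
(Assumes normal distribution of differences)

Answer: t = -4.6788, reject H₀

Derivation:
df = n - 1 = 20
SE = s_d/√n = 4.28/√21 = 0.9340
t = d̄/SE = -4.37/0.9340 = -4.6788
Critical value: t_{0.005,20} = ±2.845
p-value ≈ 0.0001
Decision: reject H₀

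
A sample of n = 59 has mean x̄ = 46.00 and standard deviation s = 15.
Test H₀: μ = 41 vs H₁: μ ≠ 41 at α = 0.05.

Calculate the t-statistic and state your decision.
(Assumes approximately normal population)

df = n - 1 = 58
SE = s/√n = 15/√59 = 1.9528
t = (x̄ - μ₀)/SE = (46.00 - 41)/1.9528 = 2.5604
Critical value: t_{0.025,58} = ±2.002
p-value ≈ 0.0131
Decision: reject H₀

Answer: t = 2.5604, reject H₀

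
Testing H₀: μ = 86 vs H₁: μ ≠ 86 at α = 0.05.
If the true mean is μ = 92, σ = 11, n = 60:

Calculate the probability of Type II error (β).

SE = σ/√n = 11/√60 = 1.4201
Critical values: μ₀ ± z_0.025×SE = 86 ± 1.960×1.4201
Acceptance region: (83.2166, 88.7834)
Under H₁ (μ = 92): z_high = (88.7834 - 92)/1.4201 = -2.2651, z_low = (83.2166 - 92)/1.4201 = -6.1851
β = P(not reject | H₁) = Φ(-2.2651) - Φ(-6.1851) ≈ 0.0118

Answer: β ≈ 0.0118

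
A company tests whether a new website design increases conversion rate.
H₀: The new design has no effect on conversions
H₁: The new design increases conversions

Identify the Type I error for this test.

Answer: Switching to a new design that doesn't actually help

Derivation:
Type I error: rejecting H₀ when it is actually true (false positive).
Type II error: failing to reject H₀ when H₁ is actually true (false negative).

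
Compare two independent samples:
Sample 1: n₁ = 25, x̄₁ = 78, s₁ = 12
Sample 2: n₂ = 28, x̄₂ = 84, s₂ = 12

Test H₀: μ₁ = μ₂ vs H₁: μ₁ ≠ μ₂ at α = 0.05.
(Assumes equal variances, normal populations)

Pooled variance: s²_p = [24×12² + 27×12²]/(51) = 144.0000
s_p = 12.0000
SE = s_p×√(1/n₁ + 1/n₂) = 12.0000×√(1/25 + 1/28) = 3.3019
t = (x̄₁ - x̄₂)/SE = (78 - 84)/3.3019 = -1.8171
df = 51, t-critical = ±2.008
Decision: fail to reject H₀

Answer: t = -1.8171, fail to reject H₀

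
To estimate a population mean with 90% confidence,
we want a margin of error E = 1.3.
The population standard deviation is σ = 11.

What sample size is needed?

z_0.05 = 1.645
n = (z×σ/E)² = (1.645×11/1.3)²
n = 193.7450
Round up: n = 194

Answer: n = 194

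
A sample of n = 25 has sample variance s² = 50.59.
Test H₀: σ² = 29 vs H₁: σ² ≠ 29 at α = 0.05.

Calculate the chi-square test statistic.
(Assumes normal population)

Answer: χ² = 41.8676, reject H₀

Derivation:
df = n - 1 = 24
χ² = (n-1)s²/σ₀² = 24×50.59/29 = 41.8676
Critical values: χ²_{0.975,24} = 12.401, χ²_{0.025,24} = 39.364
Rejection region: χ² < 12.401 or χ² > 39.364
Decision: reject H₀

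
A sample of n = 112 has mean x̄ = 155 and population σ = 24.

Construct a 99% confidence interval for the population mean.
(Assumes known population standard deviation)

Answer: (149.1581, 160.8419)

Derivation:
Confidence level: 99%, α = 0.01
z_0.005 = 2.576
SE = σ/√n = 24/√112 = 2.2678
Margin of error = 2.576 × 2.2678 = 5.8419
CI: x̄ ± margin = 155 ± 5.8419
CI: (149.1581, 160.8419)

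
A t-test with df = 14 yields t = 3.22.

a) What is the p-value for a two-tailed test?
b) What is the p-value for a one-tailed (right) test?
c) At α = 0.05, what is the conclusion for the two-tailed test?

Answer: a) 0.0062, b) 0.0031, c) reject H₀

Derivation:
Using t-distribution with df = 14:
a) Two-tailed: p = 2×P(T > 3.22) = 0.0062
b) One-tailed: p = P(T > 3.22) = 0.0031
c) 0.0062 < 0.05, reject H₀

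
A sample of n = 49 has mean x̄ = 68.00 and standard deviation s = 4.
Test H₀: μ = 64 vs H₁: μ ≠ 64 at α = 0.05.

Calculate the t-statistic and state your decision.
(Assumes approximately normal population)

Answer: t = 7.0004, reject H₀

Derivation:
df = n - 1 = 48
SE = s/√n = 4/√49 = 0.5714
t = (x̄ - μ₀)/SE = (68.00 - 64)/0.5714 = 7.0004
Critical value: t_{0.025,48} = ±2.011
p-value < 0.0001
Decision: reject H₀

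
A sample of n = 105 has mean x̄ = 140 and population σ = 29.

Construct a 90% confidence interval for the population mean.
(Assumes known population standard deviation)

Confidence level: 90%, α = 0.1
z_0.05 = 1.645
SE = σ/√n = 29/√105 = 2.8301
Margin of error = 1.645 × 2.8301 = 4.6555
CI: x̄ ± margin = 140 ± 4.6555
CI: (135.3445, 144.6555)

Answer: (135.3445, 144.6555)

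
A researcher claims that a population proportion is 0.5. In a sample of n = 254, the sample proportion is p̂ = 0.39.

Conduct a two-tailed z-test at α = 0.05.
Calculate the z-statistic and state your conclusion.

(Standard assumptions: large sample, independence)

H₀: p = 0.5, H₁: p ≠ 0.5
Standard error: SE = √(p₀(1-p₀)/n) = √(0.5×0.5/254) = 0.031373
z-statistic: z = (p̂ - p₀)/SE = (0.39 - 0.5)/0.031373 = -3.5062
Critical value: z_0.025 = ±1.960
p-value = 0.0005
Decision: reject H₀ at α = 0.05

Answer: z = -3.5062, reject H₀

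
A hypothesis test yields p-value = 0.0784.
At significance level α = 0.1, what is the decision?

Answer: reject H₀

Derivation:
Compare p-value to α:
0.0784 < 0.1
Decision: reject H₀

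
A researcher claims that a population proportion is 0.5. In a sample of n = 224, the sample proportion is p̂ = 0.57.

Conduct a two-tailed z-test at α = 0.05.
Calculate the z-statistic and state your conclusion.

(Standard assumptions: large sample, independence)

Answer: z = 2.0953, reject H₀

Derivation:
H₀: p = 0.5, H₁: p ≠ 0.5
Standard error: SE = √(p₀(1-p₀)/n) = √(0.5×0.5/224) = 0.033408
z-statistic: z = (p̂ - p₀)/SE = (0.57 - 0.5)/0.033408 = 2.0953
Critical value: z_0.025 = ±1.960
p-value = 0.0361
Decision: reject H₀ at α = 0.05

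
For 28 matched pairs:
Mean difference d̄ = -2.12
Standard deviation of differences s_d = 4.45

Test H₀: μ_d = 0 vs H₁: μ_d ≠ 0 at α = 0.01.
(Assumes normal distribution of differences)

df = n - 1 = 27
SE = s_d/√n = 4.45/√28 = 0.8410
t = d̄/SE = -2.12/0.8410 = -2.5208
Critical value: t_{0.005,27} = ±2.771
p-value ≈ 0.0179
Decision: fail to reject H₀

Answer: t = -2.5208, fail to reject H₀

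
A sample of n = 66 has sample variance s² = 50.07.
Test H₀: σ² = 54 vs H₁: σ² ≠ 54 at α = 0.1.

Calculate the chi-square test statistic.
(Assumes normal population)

df = n - 1 = 65
χ² = (n-1)s²/σ₀² = 65×50.07/54 = 60.2694
Critical values: χ²_{0.95,65} = 47.450, χ²_{0.05,65} = 84.821
Rejection region: χ² < 47.450 or χ² > 84.821
Decision: fail to reject H₀

Answer: χ² = 60.2694, fail to reject H₀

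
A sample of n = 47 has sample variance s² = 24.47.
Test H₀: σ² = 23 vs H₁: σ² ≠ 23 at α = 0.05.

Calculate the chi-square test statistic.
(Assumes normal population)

df = n - 1 = 46
χ² = (n-1)s²/σ₀² = 46×24.47/23 = 48.9400
Critical values: χ²_{0.975,46} = 29.160, χ²_{0.025,46} = 66.617
Rejection region: χ² < 29.160 or χ² > 66.617
Decision: fail to reject H₀

Answer: χ² = 48.9400, fail to reject H₀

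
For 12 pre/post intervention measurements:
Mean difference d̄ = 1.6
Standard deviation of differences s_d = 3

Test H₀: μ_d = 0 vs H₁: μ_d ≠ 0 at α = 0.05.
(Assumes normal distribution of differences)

Answer: t = 1.8476, fail to reject H₀

Derivation:
df = n - 1 = 11
SE = s_d/√n = 3/√12 = 0.8660
t = d̄/SE = 1.6/0.8660 = 1.8476
Critical value: t_{0.025,11} = ±2.201
p-value ≈ 0.0917
Decision: fail to reject H₀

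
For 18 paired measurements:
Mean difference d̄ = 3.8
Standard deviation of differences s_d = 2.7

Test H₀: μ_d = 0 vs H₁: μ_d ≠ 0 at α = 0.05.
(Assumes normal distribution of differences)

df = n - 1 = 17
SE = s_d/√n = 2.7/√18 = 0.6364
t = d̄/SE = 3.8/0.6364 = 5.9711
Critical value: t_{0.025,17} = ±2.110
p-value < 0.0001
Decision: reject H₀

Answer: t = 5.9711, reject H₀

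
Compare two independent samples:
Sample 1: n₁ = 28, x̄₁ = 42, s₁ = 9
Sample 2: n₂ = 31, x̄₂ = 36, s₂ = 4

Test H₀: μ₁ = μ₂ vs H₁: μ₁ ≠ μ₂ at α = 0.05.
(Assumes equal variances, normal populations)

Answer: t = 3.3644, reject H₀

Derivation:
Pooled variance: s²_p = [27×9² + 30×4²]/(57) = 46.7895
s_p = 6.8403
SE = s_p×√(1/n₁ + 1/n₂) = 6.8403×√(1/28 + 1/31) = 1.7834
t = (x̄₁ - x̄₂)/SE = (42 - 36)/1.7834 = 3.3644
df = 57, t-critical = ±2.002
Decision: reject H₀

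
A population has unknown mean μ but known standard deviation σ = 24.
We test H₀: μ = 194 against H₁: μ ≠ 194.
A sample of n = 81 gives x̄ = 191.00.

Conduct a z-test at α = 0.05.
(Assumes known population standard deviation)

Standard error: SE = σ/√n = 24/√81 = 2.6667
z-statistic: z = (x̄ - μ₀)/SE = (191.00 - 194)/2.6667 = -1.1250
Critical value: ±1.960
p-value = 0.2606
Decision: fail to reject H₀

Answer: z = -1.1250, fail to reject H₀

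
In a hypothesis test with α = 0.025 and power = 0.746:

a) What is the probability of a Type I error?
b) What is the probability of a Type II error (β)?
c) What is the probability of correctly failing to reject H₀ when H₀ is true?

Answer: a) 0.025, b) 0.254, c) 0.975

Derivation:
a) Type I error probability = α = 0.025
b) Power = P(reject H₀ | H₁ true) = 1 - β = 0.746, so Type II error probability = β = 1 - Power = 0.254
c) P(fail to reject H₀ | H₀ true) = 1 - α = 0.975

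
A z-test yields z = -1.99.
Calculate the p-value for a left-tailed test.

Answer: p-value ≈ 0.0233

Derivation:
For z = -1.99:
p = P(Z < -1.99) = Φ(-1.99) = 0.0233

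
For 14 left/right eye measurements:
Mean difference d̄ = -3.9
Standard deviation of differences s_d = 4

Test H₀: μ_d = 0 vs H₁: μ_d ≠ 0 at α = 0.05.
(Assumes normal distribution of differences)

df = n - 1 = 13
SE = s_d/√n = 4/√14 = 1.0690
t = d̄/SE = -3.9/1.0690 = -3.6483
Critical value: t_{0.025,13} = ±2.160
p-value ≈ 0.0029
Decision: reject H₀

Answer: t = -3.6483, reject H₀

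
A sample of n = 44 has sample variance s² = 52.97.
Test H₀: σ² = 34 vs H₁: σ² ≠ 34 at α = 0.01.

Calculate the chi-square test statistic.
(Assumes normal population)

df = n - 1 = 43
χ² = (n-1)s²/σ₀² = 43×52.97/34 = 66.9915
Critical values: χ²_{0.995,43} = 22.859, χ²_{0.005,43} = 70.616
Rejection region: χ² < 22.859 or χ² > 70.616
Decision: fail to reject H₀

Answer: χ² = 66.9915, fail to reject H₀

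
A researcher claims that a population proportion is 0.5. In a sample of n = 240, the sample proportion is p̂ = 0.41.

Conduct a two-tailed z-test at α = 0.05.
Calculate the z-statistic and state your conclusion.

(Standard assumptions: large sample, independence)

H₀: p = 0.5, H₁: p ≠ 0.5
Standard error: SE = √(p₀(1-p₀)/n) = √(0.5×0.5/240) = 0.032275
z-statistic: z = (p̂ - p₀)/SE = (0.41 - 0.5)/0.032275 = -2.7885
Critical value: z_0.025 = ±1.960
p-value = 0.0053
Decision: reject H₀ at α = 0.05

Answer: z = -2.7885, reject H₀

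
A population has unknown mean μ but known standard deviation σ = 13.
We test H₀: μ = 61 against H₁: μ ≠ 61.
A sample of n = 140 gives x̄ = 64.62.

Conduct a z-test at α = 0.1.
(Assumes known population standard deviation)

Standard error: SE = σ/√n = 13/√140 = 1.0987
z-statistic: z = (x̄ - μ₀)/SE = (64.62 - 61)/1.0987 = 3.2948
Critical value: ±1.645
p-value = 0.0010
Decision: reject H₀

Answer: z = 3.2948, reject H₀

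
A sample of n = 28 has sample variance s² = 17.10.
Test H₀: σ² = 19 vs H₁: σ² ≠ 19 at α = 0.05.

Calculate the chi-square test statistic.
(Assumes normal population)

df = n - 1 = 27
χ² = (n-1)s²/σ₀² = 27×17.10/19 = 24.3000
Critical values: χ²_{0.975,27} = 14.573, χ²_{0.025,27} = 43.195
Rejection region: χ² < 14.573 or χ² > 43.195
Decision: fail to reject H₀

Answer: χ² = 24.3000, fail to reject H₀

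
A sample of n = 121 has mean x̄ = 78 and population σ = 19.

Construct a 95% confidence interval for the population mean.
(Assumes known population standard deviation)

Confidence level: 95%, α = 0.05
z_0.025 = 1.960
SE = σ/√n = 19/√121 = 1.7273
Margin of error = 1.960 × 1.7273 = 3.3855
CI: x̄ ± margin = 78 ± 3.3855
CI: (74.6145, 81.3855)

Answer: (74.6145, 81.3855)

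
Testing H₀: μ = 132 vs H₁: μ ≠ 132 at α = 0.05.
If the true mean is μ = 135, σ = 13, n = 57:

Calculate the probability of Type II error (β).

SE = σ/√n = 13/√57 = 1.7219
Critical values: μ₀ ± z_0.025×SE = 132 ± 1.960×1.7219
Acceptance region: (128.6251, 135.3749)
Under H₁ (μ = 135): z_high = (135.3749 - 135)/1.7219 = 0.2177, z_low = (128.6251 - 135)/1.7219 = -3.7022
β = P(not reject | H₁) = Φ(0.2177) - Φ(-3.7022) ≈ 0.5861

Answer: β ≈ 0.5861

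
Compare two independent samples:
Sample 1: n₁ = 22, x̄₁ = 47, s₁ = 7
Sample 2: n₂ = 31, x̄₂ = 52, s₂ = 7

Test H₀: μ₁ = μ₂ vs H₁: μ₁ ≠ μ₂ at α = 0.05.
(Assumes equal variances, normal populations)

Pooled variance: s²_p = [21×7² + 30×7²]/(51) = 49.0000
s_p = 7.0000
SE = s_p×√(1/n₁ + 1/n₂) = 7.0000×√(1/22 + 1/31) = 1.9514
t = (x̄₁ - x̄₂)/SE = (47 - 52)/1.9514 = -2.5623
df = 51, t-critical = ±2.008
Decision: reject H₀

Answer: t = -2.5623, reject H₀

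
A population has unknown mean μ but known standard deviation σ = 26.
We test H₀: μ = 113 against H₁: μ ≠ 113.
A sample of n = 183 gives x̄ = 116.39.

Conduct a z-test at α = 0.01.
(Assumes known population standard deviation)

Answer: z = 1.7638, fail to reject H₀

Derivation:
Standard error: SE = σ/√n = 26/√183 = 1.9220
z-statistic: z = (x̄ - μ₀)/SE = (116.39 - 113)/1.9220 = 1.7638
Critical value: ±2.576
p-value = 0.0778
Decision: fail to reject H₀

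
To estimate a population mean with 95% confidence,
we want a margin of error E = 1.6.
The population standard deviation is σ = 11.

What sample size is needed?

z_0.025 = 1.960
n = (z×σ/E)² = (1.960×11/1.6)²
n = 181.5756
Round up: n = 182

Answer: n = 182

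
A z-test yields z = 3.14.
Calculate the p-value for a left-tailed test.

Answer: p-value ≈ 0.9992

Derivation:
For z = 3.14:
p = P(Z < 3.14) = Φ(3.14) = 0.9992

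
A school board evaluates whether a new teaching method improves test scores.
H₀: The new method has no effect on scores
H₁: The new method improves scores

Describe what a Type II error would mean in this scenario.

Answer: Failing to adopt an effective teaching method

Derivation:
Type I error: rejecting H₀ when it is actually true (false positive).
Type II error: failing to reject H₀ when H₁ is actually true (false negative).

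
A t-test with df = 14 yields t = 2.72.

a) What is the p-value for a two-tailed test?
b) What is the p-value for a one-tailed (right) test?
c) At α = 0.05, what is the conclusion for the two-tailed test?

Answer: a) 0.0166, b) 0.0083, c) reject H₀

Derivation:
Using t-distribution with df = 14:
a) Two-tailed: p = 2×P(T > 2.72) = 0.0166
b) One-tailed: p = P(T > 2.72) = 0.0083
c) 0.0166 < 0.05, reject H₀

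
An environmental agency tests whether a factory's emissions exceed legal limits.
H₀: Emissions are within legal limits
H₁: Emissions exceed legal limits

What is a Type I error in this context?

Type I error: rejecting H₀ when it is actually true (false positive).
Type II error: failing to reject H₀ when H₁ is actually true (false negative).

Answer: Citing a compliant factory for excess emissions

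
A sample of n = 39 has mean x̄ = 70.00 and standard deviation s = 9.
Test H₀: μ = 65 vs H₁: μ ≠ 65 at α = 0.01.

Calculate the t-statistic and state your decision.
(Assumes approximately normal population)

Answer: t = 3.4693, reject H₀

Derivation:
df = n - 1 = 38
SE = s/√n = 9/√39 = 1.4412
t = (x̄ - μ₀)/SE = (70.00 - 65)/1.4412 = 3.4693
Critical value: t_{0.005,38} = ±2.712
p-value ≈ 0.0013
Decision: reject H₀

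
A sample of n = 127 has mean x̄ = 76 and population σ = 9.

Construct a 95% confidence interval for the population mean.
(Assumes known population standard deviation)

Answer: (74.4347, 77.5653)

Derivation:
Confidence level: 95%, α = 0.05
z_0.025 = 1.960
SE = σ/√n = 9/√127 = 0.7986
Margin of error = 1.960 × 0.7986 = 1.5653
CI: x̄ ± margin = 76 ± 1.5653
CI: (74.4347, 77.5653)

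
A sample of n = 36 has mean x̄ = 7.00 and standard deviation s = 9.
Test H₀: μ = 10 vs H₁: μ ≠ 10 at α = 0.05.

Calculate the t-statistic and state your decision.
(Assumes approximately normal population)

df = n - 1 = 35
SE = s/√n = 9/√36 = 1.5000
t = (x̄ - μ₀)/SE = (7.00 - 10)/1.5000 = -2.0000
Critical value: t_{0.025,35} = ±2.030
p-value ≈ 0.0533
Decision: fail to reject H₀

Answer: t = -2.0000, fail to reject H₀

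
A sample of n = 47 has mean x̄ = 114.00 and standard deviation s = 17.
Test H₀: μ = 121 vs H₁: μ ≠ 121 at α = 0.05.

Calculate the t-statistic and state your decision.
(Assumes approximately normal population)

df = n - 1 = 46
SE = s/√n = 17/√47 = 2.4797
t = (x̄ - μ₀)/SE = (114.00 - 121)/2.4797 = -2.8229
Critical value: t_{0.025,46} = ±2.013
p-value ≈ 0.0070
Decision: reject H₀

Answer: t = -2.8229, reject H₀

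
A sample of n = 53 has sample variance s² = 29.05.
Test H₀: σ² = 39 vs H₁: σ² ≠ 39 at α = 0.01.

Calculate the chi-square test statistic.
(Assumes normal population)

df = n - 1 = 52
χ² = (n-1)s²/σ₀² = 52×29.05/39 = 38.7333
Critical values: χ²_{0.995,52} = 29.481, χ²_{0.005,52} = 82.001
Rejection region: χ² < 29.481 or χ² > 82.001
Decision: fail to reject H₀

Answer: χ² = 38.7333, fail to reject H₀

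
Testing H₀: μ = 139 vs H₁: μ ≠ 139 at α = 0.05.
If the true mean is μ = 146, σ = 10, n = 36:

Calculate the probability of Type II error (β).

SE = σ/√n = 10/√36 = 1.6667
Critical values: μ₀ ± z_0.025×SE = 139 ± 1.960×1.6667
Acceptance region: (135.7333, 142.2667)
Under H₁ (μ = 146): z_high = (142.2667 - 146)/1.6667 = -2.2399, z_low = (135.7333 - 146)/1.6667 = -6.1599
β = P(not reject | H₁) = Φ(-2.2399) - Φ(-6.1599) ≈ 0.0125

Answer: β ≈ 0.0125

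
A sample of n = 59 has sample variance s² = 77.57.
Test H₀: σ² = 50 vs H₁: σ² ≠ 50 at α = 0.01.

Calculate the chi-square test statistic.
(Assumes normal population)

Answer: χ² = 89.9812, reject H₀

Derivation:
df = n - 1 = 58
χ² = (n-1)s²/σ₀² = 58×77.57/50 = 89.9812
Critical values: χ²_{0.995,58} = 34.008, χ²_{0.005,58} = 89.477
Rejection region: χ² < 34.008 or χ² > 89.477
Decision: reject H₀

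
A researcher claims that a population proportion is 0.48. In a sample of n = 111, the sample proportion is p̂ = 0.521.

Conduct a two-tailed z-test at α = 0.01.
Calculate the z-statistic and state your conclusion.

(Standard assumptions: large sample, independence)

Answer: z = 0.8646, fail to reject H₀

Derivation:
H₀: p = 0.48, H₁: p ≠ 0.48
Standard error: SE = √(p₀(1-p₀)/n) = √(0.48×0.52/111) = 0.047420
z-statistic: z = (p̂ - p₀)/SE = (0.521 - 0.48)/0.047420 = 0.8646
Critical value: z_0.005 = ±2.576
p-value = 0.3873
Decision: fail to reject H₀ at α = 0.01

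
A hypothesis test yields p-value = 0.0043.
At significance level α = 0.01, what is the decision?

Compare p-value to α:
0.0043 < 0.01
Decision: reject H₀

Answer: reject H₀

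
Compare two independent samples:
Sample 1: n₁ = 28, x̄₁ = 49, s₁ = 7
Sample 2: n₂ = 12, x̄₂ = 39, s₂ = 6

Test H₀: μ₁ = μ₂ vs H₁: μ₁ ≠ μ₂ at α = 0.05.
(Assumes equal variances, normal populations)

Pooled variance: s²_p = [27×7² + 11×6²]/(38) = 45.2368
s_p = 6.7258
SE = s_p×√(1/n₁ + 1/n₂) = 6.7258×√(1/28 + 1/12) = 2.3206
t = (x̄₁ - x̄₂)/SE = (49 - 39)/2.3206 = 4.3092
df = 38, t-critical = ±2.024
Decision: reject H₀

Answer: t = 4.3092, reject H₀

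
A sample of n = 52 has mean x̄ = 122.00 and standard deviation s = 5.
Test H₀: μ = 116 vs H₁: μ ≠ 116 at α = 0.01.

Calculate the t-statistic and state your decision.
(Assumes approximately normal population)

df = n - 1 = 51
SE = s/√n = 5/√52 = 0.6934
t = (x̄ - μ₀)/SE = (122.00 - 116)/0.6934 = 8.6530
Critical value: t_{0.005,51} = ±2.676
p-value < 0.0001
Decision: reject H₀

Answer: t = 8.6530, reject H₀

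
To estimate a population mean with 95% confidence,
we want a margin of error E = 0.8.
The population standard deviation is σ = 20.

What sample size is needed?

z_0.025 = 1.960
n = (z×σ/E)² = (1.960×20/0.8)²
n = 2401.0000
Already a whole number: n = 2401

Answer: n = 2401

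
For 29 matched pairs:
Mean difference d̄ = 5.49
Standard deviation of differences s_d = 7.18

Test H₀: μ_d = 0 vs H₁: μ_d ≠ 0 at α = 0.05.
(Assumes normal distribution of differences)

df = n - 1 = 28
SE = s_d/√n = 7.18/√29 = 1.3333
t = d̄/SE = 5.49/1.3333 = 4.1176
Critical value: t_{0.025,28} = ±2.048
p-value ≈ 0.0003
Decision: reject H₀

Answer: t = 4.1176, reject H₀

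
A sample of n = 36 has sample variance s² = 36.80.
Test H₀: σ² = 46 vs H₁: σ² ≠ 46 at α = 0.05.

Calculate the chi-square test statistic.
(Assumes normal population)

df = n - 1 = 35
χ² = (n-1)s²/σ₀² = 35×36.80/46 = 28.0000
Critical values: χ²_{0.975,35} = 20.569, χ²_{0.025,35} = 53.203
Rejection region: χ² < 20.569 or χ² > 53.203
Decision: fail to reject H₀

Answer: χ² = 28.0000, fail to reject H₀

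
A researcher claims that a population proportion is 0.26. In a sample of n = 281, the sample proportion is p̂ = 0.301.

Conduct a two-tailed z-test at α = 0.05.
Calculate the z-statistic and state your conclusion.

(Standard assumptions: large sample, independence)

Answer: z = 1.5669, fail to reject H₀

Derivation:
H₀: p = 0.26, H₁: p ≠ 0.26
Standard error: SE = √(p₀(1-p₀)/n) = √(0.26×0.74/281) = 0.026167
z-statistic: z = (p̂ - p₀)/SE = (0.301 - 0.26)/0.026167 = 1.5669
Critical value: z_0.025 = ±1.960
p-value = 0.1171
Decision: fail to reject H₀ at α = 0.05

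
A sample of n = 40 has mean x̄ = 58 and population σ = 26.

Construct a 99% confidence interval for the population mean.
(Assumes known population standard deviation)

Confidence level: 99%, α = 0.01
z_0.005 = 2.576
SE = σ/√n = 26/√40 = 4.1110
Margin of error = 2.576 × 4.1110 = 10.5899
CI: x̄ ± margin = 58 ± 10.5899
CI: (47.4101, 68.5899)

Answer: (47.4101, 68.5899)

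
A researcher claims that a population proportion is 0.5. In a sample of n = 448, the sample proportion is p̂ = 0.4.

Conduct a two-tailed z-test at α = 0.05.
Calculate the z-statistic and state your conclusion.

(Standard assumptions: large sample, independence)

H₀: p = 0.5, H₁: p ≠ 0.5
Standard error: SE = √(p₀(1-p₀)/n) = √(0.5×0.5/448) = 0.023623
z-statistic: z = (p̂ - p₀)/SE = (0.4 - 0.5)/0.023623 = -4.2332
Critical value: z_0.025 = ±1.960
p-value < 0.0001
Decision: reject H₀ at α = 0.05

Answer: z = -4.2332, reject H₀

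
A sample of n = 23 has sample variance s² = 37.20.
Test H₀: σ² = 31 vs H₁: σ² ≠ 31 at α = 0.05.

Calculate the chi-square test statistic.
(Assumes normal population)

Answer: χ² = 26.4000, fail to reject H₀

Derivation:
df = n - 1 = 22
χ² = (n-1)s²/σ₀² = 22×37.20/31 = 26.4000
Critical values: χ²_{0.975,22} = 10.982, χ²_{0.025,22} = 36.781
Rejection region: χ² < 10.982 or χ² > 36.781
Decision: fail to reject H₀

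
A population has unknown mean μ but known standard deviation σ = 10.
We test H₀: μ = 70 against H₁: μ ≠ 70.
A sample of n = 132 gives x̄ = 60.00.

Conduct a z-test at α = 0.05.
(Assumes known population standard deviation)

Standard error: SE = σ/√n = 10/√132 = 0.8704
z-statistic: z = (x̄ - μ₀)/SE = (60.00 - 70)/0.8704 = -11.4890
Critical value: ±1.960
p-value < 0.0001
Decision: reject H₀

Answer: z = -11.4890, reject H₀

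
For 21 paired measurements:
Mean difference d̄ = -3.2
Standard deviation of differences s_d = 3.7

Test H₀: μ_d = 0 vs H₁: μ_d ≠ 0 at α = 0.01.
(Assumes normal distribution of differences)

Answer: t = -3.9633, reject H₀

Derivation:
df = n - 1 = 20
SE = s_d/√n = 3.7/√21 = 0.8074
t = d̄/SE = -3.2/0.8074 = -3.9633
Critical value: t_{0.005,20} = ±2.845
p-value ≈ 0.0008
Decision: reject H₀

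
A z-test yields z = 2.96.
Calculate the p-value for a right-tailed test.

For z = 2.96:
p = P(Z > 2.96) = 1 - Φ(2.96) = 0.0015

Answer: p-value ≈ 0.0015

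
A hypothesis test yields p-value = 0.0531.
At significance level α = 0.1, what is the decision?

Answer: reject H₀

Derivation:
Compare p-value to α:
0.0531 < 0.1
Decision: reject H₀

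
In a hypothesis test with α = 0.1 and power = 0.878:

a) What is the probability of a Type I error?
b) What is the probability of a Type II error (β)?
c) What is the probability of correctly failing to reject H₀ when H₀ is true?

a) Type I error probability = α = 0.1
b) Power = P(reject H₀ | H₁ true) = 1 - β = 0.878, so Type II error probability = β = 1 - Power = 0.122
c) P(fail to reject H₀ | H₀ true) = 1 - α = 0.9

Answer: a) 0.1, b) 0.122, c) 0.9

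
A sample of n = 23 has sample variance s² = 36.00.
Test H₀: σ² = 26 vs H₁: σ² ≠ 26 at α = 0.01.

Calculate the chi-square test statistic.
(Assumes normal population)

Answer: χ² = 30.4615, fail to reject H₀

Derivation:
df = n - 1 = 22
χ² = (n-1)s²/σ₀² = 22×36.00/26 = 30.4615
Critical values: χ²_{0.995,22} = 8.643, χ²_{0.005,22} = 42.796
Rejection region: χ² < 8.643 or χ² > 42.796
Decision: fail to reject H₀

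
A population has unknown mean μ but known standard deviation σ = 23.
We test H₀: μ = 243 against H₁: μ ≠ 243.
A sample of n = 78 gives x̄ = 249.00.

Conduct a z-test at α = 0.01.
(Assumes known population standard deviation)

Standard error: SE = σ/√n = 23/√78 = 2.6042
z-statistic: z = (x̄ - μ₀)/SE = (249.00 - 243)/2.6042 = 2.3040
Critical value: ±2.576
p-value = 0.0212
Decision: fail to reject H₀

Answer: z = 2.3040, fail to reject H₀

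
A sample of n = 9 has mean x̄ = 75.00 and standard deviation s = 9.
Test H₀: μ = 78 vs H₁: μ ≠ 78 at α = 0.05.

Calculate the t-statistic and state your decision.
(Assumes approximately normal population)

Answer: t = -1.0000, fail to reject H₀

Derivation:
df = n - 1 = 8
SE = s/√n = 9/√9 = 3.0000
t = (x̄ - μ₀)/SE = (75.00 - 78)/3.0000 = -1.0000
Critical value: t_{0.025,8} = ±2.306
p-value ≈ 0.3466
Decision: fail to reject H₀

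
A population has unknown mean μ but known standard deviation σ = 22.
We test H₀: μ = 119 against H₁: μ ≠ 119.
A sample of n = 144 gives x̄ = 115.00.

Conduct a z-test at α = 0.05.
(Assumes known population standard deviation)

Standard error: SE = σ/√n = 22/√144 = 1.8333
z-statistic: z = (x̄ - μ₀)/SE = (115.00 - 119)/1.8333 = -2.1819
Critical value: ±1.960
p-value = 0.0291
Decision: reject H₀

Answer: z = -2.1819, reject H₀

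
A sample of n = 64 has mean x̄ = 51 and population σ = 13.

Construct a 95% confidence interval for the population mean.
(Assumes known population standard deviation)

Confidence level: 95%, α = 0.05
z_0.025 = 1.960
SE = σ/√n = 13/√64 = 1.6250
Margin of error = 1.960 × 1.6250 = 3.1850
CI: x̄ ± margin = 51 ± 3.1850
CI: (47.8150, 54.1850)

Answer: (47.8150, 54.1850)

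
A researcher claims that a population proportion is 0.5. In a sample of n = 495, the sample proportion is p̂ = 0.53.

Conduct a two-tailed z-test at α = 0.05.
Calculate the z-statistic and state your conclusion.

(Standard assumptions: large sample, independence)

H₀: p = 0.5, H₁: p ≠ 0.5
Standard error: SE = √(p₀(1-p₀)/n) = √(0.5×0.5/495) = 0.022473
z-statistic: z = (p̂ - p₀)/SE = (0.53 - 0.5)/0.022473 = 1.3349
Critical value: z_0.025 = ±1.960
p-value = 0.1819
Decision: fail to reject H₀ at α = 0.05

Answer: z = 1.3349, fail to reject H₀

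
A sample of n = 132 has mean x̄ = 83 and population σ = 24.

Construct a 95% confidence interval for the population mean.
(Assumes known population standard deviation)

Confidence level: 95%, α = 0.05
z_0.025 = 1.960
SE = σ/√n = 24/√132 = 2.0889
Margin of error = 1.960 × 2.0889 = 4.0942
CI: x̄ ± margin = 83 ± 4.0942
CI: (78.9058, 87.0942)

Answer: (78.9058, 87.0942)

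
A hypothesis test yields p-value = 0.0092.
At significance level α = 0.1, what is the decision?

Compare p-value to α:
0.0092 < 0.1
Decision: reject H₀

Answer: reject H₀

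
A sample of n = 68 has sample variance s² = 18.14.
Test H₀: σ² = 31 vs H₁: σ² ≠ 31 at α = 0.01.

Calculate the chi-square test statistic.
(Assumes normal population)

df = n - 1 = 67
χ² = (n-1)s²/σ₀² = 67×18.14/31 = 39.2058
Critical values: χ²_{0.995,67} = 40.935, χ²_{0.005,67} = 100.554
Rejection region: χ² < 40.935 or χ² > 100.554
Decision: reject H₀

Answer: χ² = 39.2058, reject H₀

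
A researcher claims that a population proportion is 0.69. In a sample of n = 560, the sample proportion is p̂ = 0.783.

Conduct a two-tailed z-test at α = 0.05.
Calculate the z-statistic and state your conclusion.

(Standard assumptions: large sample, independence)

H₀: p = 0.69, H₁: p ≠ 0.69
Standard error: SE = √(p₀(1-p₀)/n) = √(0.69×0.31/560) = 0.019544
z-statistic: z = (p̂ - p₀)/SE = (0.783 - 0.69)/0.019544 = 4.7585
Critical value: z_0.025 = ±1.960
p-value < 0.0001
Decision: reject H₀ at α = 0.05

Answer: z = 4.7585, reject H₀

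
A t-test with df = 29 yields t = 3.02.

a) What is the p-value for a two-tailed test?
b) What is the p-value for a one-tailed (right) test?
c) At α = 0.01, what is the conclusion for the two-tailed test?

Using t-distribution with df = 29:
a) Two-tailed: p = 2×P(T > 3.02) = 0.0052
b) One-tailed: p = P(T > 3.02) = 0.0026
c) 0.0052 < 0.01, reject H₀

Answer: a) 0.0052, b) 0.0026, c) reject H₀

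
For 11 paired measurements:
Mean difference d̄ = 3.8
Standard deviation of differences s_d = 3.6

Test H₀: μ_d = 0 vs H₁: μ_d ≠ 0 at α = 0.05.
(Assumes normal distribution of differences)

Answer: t = 3.5010, reject H₀

Derivation:
df = n - 1 = 10
SE = s_d/√n = 3.6/√11 = 1.0854
t = d̄/SE = 3.8/1.0854 = 3.5010
Critical value: t_{0.025,10} = ±2.228
p-value ≈ 0.0057
Decision: reject H₀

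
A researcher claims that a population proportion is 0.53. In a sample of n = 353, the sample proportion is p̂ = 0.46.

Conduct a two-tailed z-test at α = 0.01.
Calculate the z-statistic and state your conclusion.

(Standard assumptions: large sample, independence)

H₀: p = 0.53, H₁: p ≠ 0.53
Standard error: SE = √(p₀(1-p₀)/n) = √(0.53×0.47/353) = 0.026564
z-statistic: z = (p̂ - p₀)/SE = (0.46 - 0.53)/0.026564 = -2.6351
Critical value: z_0.005 = ±2.576
p-value = 0.0084
Decision: reject H₀ at α = 0.01

Answer: z = -2.6351, reject H₀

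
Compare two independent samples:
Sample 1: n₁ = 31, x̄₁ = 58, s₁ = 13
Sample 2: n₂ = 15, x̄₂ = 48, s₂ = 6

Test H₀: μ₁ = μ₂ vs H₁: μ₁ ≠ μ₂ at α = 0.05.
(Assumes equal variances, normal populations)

Pooled variance: s²_p = [30×13² + 14×6²]/(44) = 126.6818
s_p = 11.2553
SE = s_p×√(1/n₁ + 1/n₂) = 11.2553×√(1/31 + 1/15) = 3.5401
t = (x̄₁ - x̄₂)/SE = (58 - 48)/3.5401 = 2.8248
df = 44, t-critical = ±2.015
Decision: reject H₀

Answer: t = 2.8248, reject H₀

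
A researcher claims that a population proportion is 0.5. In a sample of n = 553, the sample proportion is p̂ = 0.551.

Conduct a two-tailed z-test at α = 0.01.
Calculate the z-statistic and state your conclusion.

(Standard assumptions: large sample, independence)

Answer: z = 2.3986, fail to reject H₀

Derivation:
H₀: p = 0.5, H₁: p ≠ 0.5
Standard error: SE = √(p₀(1-p₀)/n) = √(0.5×0.5/553) = 0.021262
z-statistic: z = (p̂ - p₀)/SE = (0.551 - 0.5)/0.021262 = 2.3986
Critical value: z_0.005 = ±2.576
p-value = 0.0165
Decision: fail to reject H₀ at α = 0.01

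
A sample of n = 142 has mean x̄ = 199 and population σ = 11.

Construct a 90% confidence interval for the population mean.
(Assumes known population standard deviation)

Answer: (197.4815, 200.5185)

Derivation:
Confidence level: 90%, α = 0.1
z_0.05 = 1.645
SE = σ/√n = 11/√142 = 0.9231
Margin of error = 1.645 × 0.9231 = 1.5185
CI: x̄ ± margin = 199 ± 1.5185
CI: (197.4815, 200.5185)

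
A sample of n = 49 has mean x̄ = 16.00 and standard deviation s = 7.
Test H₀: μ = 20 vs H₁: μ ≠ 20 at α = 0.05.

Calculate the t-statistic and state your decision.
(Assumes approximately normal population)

Answer: t = -4.0000, reject H₀

Derivation:
df = n - 1 = 48
SE = s/√n = 7/√49 = 1.0000
t = (x̄ - μ₀)/SE = (16.00 - 20)/1.0000 = -4.0000
Critical value: t_{0.025,48} = ±2.011
p-value ≈ 0.0002
Decision: reject H₀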